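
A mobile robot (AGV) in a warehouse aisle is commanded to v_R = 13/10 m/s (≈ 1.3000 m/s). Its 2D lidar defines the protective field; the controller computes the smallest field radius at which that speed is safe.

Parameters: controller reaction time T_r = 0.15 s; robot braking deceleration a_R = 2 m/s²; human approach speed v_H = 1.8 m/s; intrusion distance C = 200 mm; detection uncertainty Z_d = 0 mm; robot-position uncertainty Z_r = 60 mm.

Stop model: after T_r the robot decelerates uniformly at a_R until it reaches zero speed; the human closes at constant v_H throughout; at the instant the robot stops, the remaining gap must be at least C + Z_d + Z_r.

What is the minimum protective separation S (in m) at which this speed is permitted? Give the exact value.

S_min = 927/400 m = 2.3175 m

T_s = v_R/a_R = (13/10)/2 = 0.6500 s
robot covers v_R·T_r = 1.3000·0.1500 = 0.1950 m before braking
robot under decel: 1.3000²/(2·2.0000) = 0.4225 m
person approaches 1.8000·(0.1500+0.6500) = 1.4400 m
residual clearance needed = 0.2000+0.0000+0.0600 = 0.2600 m
S_min ≈ 0.1950+0.4225+1.4400+0.2600  ⇒  S_min = 927/400 m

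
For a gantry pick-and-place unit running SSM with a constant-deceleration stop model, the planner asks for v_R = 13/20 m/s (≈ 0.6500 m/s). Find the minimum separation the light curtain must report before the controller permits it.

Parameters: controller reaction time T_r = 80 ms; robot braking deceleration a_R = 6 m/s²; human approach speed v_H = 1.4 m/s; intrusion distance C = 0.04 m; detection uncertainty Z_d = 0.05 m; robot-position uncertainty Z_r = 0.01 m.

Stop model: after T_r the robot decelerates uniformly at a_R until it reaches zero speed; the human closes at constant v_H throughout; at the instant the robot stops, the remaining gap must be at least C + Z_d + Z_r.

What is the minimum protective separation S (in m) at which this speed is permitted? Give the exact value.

S_min = 3607/8000 m = 0.4509 m

stop time T_s = (13/20)/6 = 0.1083 s
robot covers v_R·T_r = 0.6500·0.0800 = 0.0520 m before braking
robot covers 0.6500·0.1083 − ½·6.0000·0.1083² = 0.0352 m while stopping
human over T_r+T_s: 1.4000·(0.0800+0.1083) = 0.2637 m
C+Z_d+Z_r = 0.0400+0.0500+0.0100 = 0.1000 m
S_min ≈ 0.0520+0.0352+0.2637+0.1000  ⇒  S_min = 3607/8000 m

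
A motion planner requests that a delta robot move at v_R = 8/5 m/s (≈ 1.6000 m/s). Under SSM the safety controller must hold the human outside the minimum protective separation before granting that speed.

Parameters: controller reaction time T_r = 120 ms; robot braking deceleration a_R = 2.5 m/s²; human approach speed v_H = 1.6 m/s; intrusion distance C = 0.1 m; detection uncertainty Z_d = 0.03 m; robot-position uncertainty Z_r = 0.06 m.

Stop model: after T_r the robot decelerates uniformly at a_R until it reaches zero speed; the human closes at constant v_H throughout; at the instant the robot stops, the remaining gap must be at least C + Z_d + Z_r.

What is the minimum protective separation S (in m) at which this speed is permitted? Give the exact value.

T_s = v_R/a_R = (8/5)/(5/2) = 0.6400 s
reaction-phase robot travel = 1.6000·0.1200 = 0.1920 m
robot covers 1.6000·0.6400 − ½·2.5000·0.6400² = 0.5120 m while stopping
human over T_r+T_s: 1.6000·(0.1200+0.6400) = 1.2160 m
margins: 0.1000+0.0300+0.0600 = 0.1900 m
S_min ≈ 0.1920+0.5120+1.2160+0.1900  ⇒  S_min = 211/100 m

S_min = 211/100 m = 2.1100 m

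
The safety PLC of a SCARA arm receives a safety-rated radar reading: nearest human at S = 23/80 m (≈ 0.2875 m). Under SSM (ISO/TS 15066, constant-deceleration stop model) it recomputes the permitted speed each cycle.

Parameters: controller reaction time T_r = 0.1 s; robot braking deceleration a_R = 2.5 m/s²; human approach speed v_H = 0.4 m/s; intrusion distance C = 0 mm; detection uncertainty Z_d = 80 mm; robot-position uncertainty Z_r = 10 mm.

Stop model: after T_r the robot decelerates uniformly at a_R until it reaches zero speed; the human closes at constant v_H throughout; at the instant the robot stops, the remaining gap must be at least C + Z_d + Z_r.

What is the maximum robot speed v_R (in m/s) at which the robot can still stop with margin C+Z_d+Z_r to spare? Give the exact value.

v_R_max = 9/20 m/s = 0.4500 m/s

quadratic (1/5)·v² + (13/50)·v + (-63/400) = 0
  disc = (13/50)² − 4·(1/5)·(-63/400) = 121/625 ; √disc = 11/25
  v_R = (−(13/50) + 11/25) / (2·(1/5)) = 9/20 m/s
check:
T_s = v_R/a_R = (9/20)/(5/2) = 0.1800 s
robot in T_r: 0.4500·0.1000 = 0.0450 m
robot covers 0.4500·0.1800 − ½·2.5000·0.1800² = 0.0405 m while stopping
human over T_r+T_s: 0.4000·(0.1000+0.1800) = 0.1120 m
residual clearance needed = 0.0000+0.0800+0.0100 = 0.0900 m
sum ≈ 0.0450+0.0405+0.1120+0.0900 ≈ 0.2875 m = S ✓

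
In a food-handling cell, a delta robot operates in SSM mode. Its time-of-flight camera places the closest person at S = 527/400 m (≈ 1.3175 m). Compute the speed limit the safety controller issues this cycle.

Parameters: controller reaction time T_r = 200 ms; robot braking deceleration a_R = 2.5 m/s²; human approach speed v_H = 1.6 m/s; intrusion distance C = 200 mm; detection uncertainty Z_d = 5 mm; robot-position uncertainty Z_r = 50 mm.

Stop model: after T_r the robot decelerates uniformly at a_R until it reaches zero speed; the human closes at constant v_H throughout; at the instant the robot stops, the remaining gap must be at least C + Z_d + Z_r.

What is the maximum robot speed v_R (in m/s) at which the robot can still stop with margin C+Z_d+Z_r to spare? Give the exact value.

at the boundary: (1/5)·v² + (21/25)·v + (-297/400) = 0
  disc = (21/25)² − 4·(1/5)·(-297/400) = 3249/2500 ; √disc = 57/50
  v_R = (−(21/25) + 57/50) / (2·(1/5)) = 3/4 m/s
check:
stop time T_s = (3/4)/(5/2) = 0.3000 s
robot covers v_R·T_r = 0.7500·0.2000 = 0.1500 m before braking
robot covers 0.7500·0.3000 − ½·2.5000·0.3000² = 0.1125 m while stopping
person approaches 1.6000·(0.2000+0.3000) = 0.8000 m
margins: 0.2000+0.0050+0.0500 = 0.2550 m
sum ≈ 0.1500+0.1125+0.8000+0.2550 ≈ 1.3175 m = S ✓

v_R_max = 3/4 m/s = 0.7500 m/s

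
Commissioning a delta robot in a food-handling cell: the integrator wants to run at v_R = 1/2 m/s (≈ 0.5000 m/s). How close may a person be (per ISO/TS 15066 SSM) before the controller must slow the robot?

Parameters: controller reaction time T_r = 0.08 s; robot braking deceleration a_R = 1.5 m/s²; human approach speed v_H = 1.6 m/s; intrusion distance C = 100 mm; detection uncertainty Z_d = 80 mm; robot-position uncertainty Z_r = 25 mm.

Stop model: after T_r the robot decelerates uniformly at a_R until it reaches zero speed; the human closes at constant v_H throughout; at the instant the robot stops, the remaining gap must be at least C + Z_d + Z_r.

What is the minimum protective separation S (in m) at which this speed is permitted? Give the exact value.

braking lasts T_s = (1/2)/(3/2) = 0.3333 s
reaction-phase robot travel = 0.5000·0.0800 = 0.0400 m
robot under decel: 0.5000²/(2·1.5000) = 0.0833 m
human over T_r+T_s: 1.6000·(0.0800+0.3333) = 0.6613 m
residual clearance needed = 0.1000+0.0800+0.0250 = 0.2050 m
S_min ≈ 0.0400+0.0833+0.6613+0.2050  ⇒  S_min = 2969/3000 m

S_min = 2969/3000 m = 0.9897 m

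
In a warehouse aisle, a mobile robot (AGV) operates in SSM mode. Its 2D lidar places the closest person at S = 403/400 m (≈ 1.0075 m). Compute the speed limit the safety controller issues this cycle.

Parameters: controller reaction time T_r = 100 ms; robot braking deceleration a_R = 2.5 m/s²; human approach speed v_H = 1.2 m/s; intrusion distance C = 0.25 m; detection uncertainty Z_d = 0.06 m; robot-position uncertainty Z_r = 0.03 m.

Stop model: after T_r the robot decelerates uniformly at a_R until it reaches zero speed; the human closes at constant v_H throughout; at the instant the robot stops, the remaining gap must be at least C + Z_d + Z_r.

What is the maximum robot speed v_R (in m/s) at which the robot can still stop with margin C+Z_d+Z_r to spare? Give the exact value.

at the boundary: (1/5)·v² + (29/50)·v + (-219/400) = 0
  disc = (29/50)² − 4·(1/5)·(-219/400) = 484/625 ; √disc = 22/25
  v_R = (−(29/50) + 22/25) / (2·(1/5)) = 3/4 m/s
check:
stop time T_s = (3/4)/(5/2) = 0.3000 s
robot in T_r: 0.7500·0.1000 = 0.0750 m
robot under decel: 0.7500²/(2·2.5000) = 0.1125 m
human closes 1.2000·0.4000 = 0.4800 m
margins: 0.2500+0.0600+0.0300 = 0.3400 m
sum ≈ 0.0750+0.1125+0.4800+0.3400 ≈ 1.0075 m = S ✓

v_R_max = 3/4 m/s = 0.7500 m/s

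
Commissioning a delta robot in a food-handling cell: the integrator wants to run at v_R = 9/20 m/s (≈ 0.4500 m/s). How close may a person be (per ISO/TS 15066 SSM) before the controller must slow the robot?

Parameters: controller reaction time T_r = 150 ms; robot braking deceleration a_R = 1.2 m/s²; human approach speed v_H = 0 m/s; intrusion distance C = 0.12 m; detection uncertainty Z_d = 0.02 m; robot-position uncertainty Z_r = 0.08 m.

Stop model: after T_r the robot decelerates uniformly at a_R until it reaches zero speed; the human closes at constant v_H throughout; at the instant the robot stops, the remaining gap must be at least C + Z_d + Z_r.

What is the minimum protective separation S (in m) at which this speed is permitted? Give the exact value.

stop time T_s = (9/20)/(6/5) = 0.3750 s
robot in T_r: 0.4500·0.1500 = 0.0675 m
braking distance = 0.4500²/(2·1.2000) = 0.0844 m
human closes 0.0000·0.5250 = 0.0000 m
residual clearance needed = 0.1200+0.0200+0.0800 = 0.2200 m
S_min ≈ 0.0675+0.0844+0.0000+0.2200  ⇒  S_min = 119/320 m

S_min = 119/320 m = 0.3719 m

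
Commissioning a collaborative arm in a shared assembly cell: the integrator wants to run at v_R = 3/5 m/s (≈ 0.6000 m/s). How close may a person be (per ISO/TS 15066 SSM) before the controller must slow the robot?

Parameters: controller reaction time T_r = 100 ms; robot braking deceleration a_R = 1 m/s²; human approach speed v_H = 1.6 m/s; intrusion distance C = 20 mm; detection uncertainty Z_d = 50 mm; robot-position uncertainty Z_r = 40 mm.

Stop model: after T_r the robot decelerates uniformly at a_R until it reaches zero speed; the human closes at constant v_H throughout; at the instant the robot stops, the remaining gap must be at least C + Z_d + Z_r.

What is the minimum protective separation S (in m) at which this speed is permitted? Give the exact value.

S_min = 147/100 m = 1.4700 m

stop time T_s = (3/5)/1 = 0.6000 s
robot covers v_R·T_r = 0.6000·0.1000 = 0.0600 m before braking
braking distance = 0.6000²/(2·1.0000) = 0.1800 m
human over T_r+T_s: 1.6000·(0.1000+0.6000) = 1.1200 m
margins: 0.0200+0.0500+0.0400 = 0.1100 m
S_min ≈ 0.0600+0.1800+1.1200+0.1100  ⇒  S_min = 147/100 m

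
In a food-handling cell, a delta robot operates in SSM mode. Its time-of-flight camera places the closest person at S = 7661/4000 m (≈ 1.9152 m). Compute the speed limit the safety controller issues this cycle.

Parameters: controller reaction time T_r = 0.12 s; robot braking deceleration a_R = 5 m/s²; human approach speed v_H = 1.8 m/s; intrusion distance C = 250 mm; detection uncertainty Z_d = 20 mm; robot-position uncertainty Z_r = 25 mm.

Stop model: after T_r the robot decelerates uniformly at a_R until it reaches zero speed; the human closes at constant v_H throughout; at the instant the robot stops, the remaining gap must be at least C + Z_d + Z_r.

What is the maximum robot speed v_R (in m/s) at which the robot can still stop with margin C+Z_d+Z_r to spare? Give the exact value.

at the boundary: (1/10)·v² + (12/25)·v + (-5617/4000) = 0
  disc = (12/25)² − 4·(1/10)·(-5617/4000) = 7921/10000 ; √disc = 89/100
  v_R = (−(12/25) + 89/100) / (2·(1/10)) = 41/20 m/s
check:
T_s = v_R/a_R = (41/20)/5 = 0.4100 s
robot in T_r: 2.0500·0.1200 = 0.2460 m
robot under decel: 2.0500²/(2·5.0000) = 0.4203 m
person approaches 1.8000·(0.1200+0.4100) = 0.9540 m
C+Z_d+Z_r = 0.2500+0.0200+0.0250 = 0.2950 m
sum ≈ 0.2460+0.4203+0.9540+0.2950 ≈ 1.9152 m = S ✓

v_R_max = 41/20 m/s = 2.0500 m/s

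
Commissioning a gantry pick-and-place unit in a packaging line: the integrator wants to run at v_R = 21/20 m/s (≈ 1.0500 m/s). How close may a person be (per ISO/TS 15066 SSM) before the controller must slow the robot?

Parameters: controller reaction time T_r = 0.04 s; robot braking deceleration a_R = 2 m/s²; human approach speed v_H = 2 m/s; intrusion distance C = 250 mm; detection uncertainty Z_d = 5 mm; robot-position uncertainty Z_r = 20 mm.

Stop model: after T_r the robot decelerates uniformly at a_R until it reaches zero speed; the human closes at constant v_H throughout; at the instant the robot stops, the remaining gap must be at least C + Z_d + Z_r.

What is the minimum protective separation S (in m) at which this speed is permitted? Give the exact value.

S_min = 13781/8000 m = 1.7226 m

braking lasts T_s = (21/20)/2 = 0.5250 s
robot covers v_R·T_r = 1.0500·0.0400 = 0.0420 m before braking
braking distance = 1.0500²/(2·2.0000) = 0.2756 m
person approaches 2.0000·(0.0400+0.5250) = 1.1300 m
C+Z_d+Z_r = 0.2500+0.0050+0.0200 = 0.2750 m
S_min ≈ 0.0420+0.2756+1.1300+0.2750  ⇒  S_min = 13781/8000 m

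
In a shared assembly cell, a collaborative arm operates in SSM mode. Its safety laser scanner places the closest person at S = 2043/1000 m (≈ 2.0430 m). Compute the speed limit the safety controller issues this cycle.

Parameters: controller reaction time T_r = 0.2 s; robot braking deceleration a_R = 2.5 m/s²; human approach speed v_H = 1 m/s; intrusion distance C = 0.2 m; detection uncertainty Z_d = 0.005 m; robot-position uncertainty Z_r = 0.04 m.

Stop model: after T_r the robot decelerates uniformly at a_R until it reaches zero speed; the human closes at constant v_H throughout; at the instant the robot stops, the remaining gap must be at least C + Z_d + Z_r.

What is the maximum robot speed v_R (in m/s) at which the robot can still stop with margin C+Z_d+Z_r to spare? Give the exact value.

v_R_max = 17/10 m/s = 1.7000 m/s

at the boundary: (1/5)·v² + (3/5)·v + (-799/500) = 0
  disc = (3/5)² − 4·(1/5)·(-799/500) = 1024/625 ; √disc = 32/25
  v_R = (−(3/5) + 32/25) / (2·(1/5)) = 17/10 m/s
check:
stop time T_s = (17/10)/(5/2) = 0.6800 s
robot covers v_R·T_r = 1.7000·0.2000 = 0.3400 m before braking
braking distance = 1.7000²/(2·2.5000) = 0.5780 m
human closes 1.0000·0.8800 = 0.8800 m
residual clearance needed = 0.2000+0.0050+0.0400 = 0.2450 m
sum ≈ 0.3400+0.5780+0.8800+0.2450 ≈ 2.0430 m = S ✓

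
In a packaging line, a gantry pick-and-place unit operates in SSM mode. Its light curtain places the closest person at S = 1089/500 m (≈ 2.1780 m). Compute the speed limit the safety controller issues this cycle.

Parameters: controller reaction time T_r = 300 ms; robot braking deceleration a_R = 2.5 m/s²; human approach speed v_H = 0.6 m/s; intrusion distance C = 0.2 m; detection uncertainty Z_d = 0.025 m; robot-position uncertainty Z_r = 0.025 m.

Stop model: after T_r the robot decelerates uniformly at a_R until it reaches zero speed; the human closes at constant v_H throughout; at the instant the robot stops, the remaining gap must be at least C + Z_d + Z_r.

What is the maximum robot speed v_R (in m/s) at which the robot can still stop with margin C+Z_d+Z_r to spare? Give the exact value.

v_R_max = 19/10 m/s = 1.9000 m/s

collect terms ⇒ (1/5)·v_R² + (27/50)·v_R + (-437/250) = 0
  disc = (27/50)² − 4·(1/5)·(-437/250) = 169/100 ; √disc = 13/10
  v_R = (−(27/50) + 13/10) / (2·(1/5)) = 19/10 m/s
check:
T_s = v_R/a_R = (19/10)/(5/2) = 0.7600 s
robot covers v_R·T_r = 1.9000·0.3000 = 0.5700 m before braking
robot covers 1.9000·0.7600 − ½·2.5000·0.7600² = 0.7220 m while stopping
person approaches 0.6000·(0.3000+0.7600) = 0.6360 m
C+Z_d+Z_r = 0.2000+0.0250+0.0250 = 0.2500 m
sum ≈ 0.5700+0.7220+0.6360+0.2500 ≈ 2.1780 m = S ✓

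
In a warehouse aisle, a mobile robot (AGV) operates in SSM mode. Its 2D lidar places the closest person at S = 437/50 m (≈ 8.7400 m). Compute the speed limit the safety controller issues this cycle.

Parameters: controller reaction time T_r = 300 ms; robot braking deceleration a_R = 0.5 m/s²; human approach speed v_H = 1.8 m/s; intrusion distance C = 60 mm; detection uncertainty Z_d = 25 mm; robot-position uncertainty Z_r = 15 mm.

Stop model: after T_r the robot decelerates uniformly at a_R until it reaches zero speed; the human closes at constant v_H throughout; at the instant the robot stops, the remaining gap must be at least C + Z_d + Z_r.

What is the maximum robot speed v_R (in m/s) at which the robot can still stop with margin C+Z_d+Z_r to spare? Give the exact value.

collect terms ⇒ (1)·v_R² + (39/10)·v_R + (-81/10) = 0
  disc = (39/10)² − 4·(1)·(-81/10) = 4761/100 ; √disc = 69/10
  v_R = (−(39/10) + 69/10) / (2·(1)) = 3/2 m/s
check:
braking lasts T_s = (3/2)/(1/2) = 3.0000 s
robot in T_r: 1.5000·0.3000 = 0.4500 m
braking distance = 1.5000²/(2·0.5000) = 2.2500 m
human over T_r+T_s: 1.8000·(0.3000+3.0000) = 5.9400 m
C+Z_d+Z_r = 0.0600+0.0250+0.0150 = 0.1000 m
sum ≈ 0.4500+2.2500+5.9400+0.1000 ≈ 8.7400 m = S ✓

v_R_max = 3/2 m/s = 1.5000 m/s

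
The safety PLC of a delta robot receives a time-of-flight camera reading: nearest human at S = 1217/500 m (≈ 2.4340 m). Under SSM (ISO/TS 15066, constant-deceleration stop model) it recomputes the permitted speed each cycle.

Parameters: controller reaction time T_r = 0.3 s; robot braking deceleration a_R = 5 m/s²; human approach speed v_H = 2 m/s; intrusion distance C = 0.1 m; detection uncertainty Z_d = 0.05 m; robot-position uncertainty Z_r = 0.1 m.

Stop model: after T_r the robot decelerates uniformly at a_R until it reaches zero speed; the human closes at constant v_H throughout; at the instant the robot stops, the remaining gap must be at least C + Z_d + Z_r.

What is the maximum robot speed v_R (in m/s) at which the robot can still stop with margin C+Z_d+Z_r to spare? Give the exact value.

at the boundary: (1/10)·v² + (7/10)·v + (-198/125) = 0
  disc = (7/10)² − 4·(1/10)·(-198/125) = 2809/2500 ; √disc = 53/50
  v_R = (−(7/10) + 53/50) / (2·(1/10)) = 9/5 m/s
check:
stop time T_s = (9/5)/5 = 0.3600 s
reaction-phase robot travel = 1.8000·0.3000 = 0.5400 m
robot covers 1.8000·0.3600 − ½·5.0000·0.3600² = 0.3240 m while stopping
person approaches 2.0000·(0.3000+0.3600) = 1.3200 m
residual clearance needed = 0.1000+0.0500+0.1000 = 0.2500 m
sum ≈ 0.5400+0.3240+1.3200+0.2500 ≈ 2.4340 m = S ✓

v_R_max = 9/5 m/s = 1.8000 m/s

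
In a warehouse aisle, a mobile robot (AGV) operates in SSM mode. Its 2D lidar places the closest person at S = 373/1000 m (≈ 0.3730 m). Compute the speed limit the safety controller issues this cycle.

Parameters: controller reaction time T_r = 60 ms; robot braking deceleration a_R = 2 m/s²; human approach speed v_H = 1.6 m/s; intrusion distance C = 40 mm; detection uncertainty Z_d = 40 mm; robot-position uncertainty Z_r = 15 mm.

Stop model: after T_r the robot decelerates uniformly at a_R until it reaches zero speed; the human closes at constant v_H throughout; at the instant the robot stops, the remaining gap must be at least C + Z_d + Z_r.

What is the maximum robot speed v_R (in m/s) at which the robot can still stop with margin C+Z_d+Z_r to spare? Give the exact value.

v_R_max = 1/5 m/s = 0.2000 m/s

quadratic (1/4)·v² + (43/50)·v + (-91/500) = 0
  disc = (43/50)² − 4·(1/4)·(-91/500) = 576/625 ; √disc = 24/25
  v_R = (−(43/50) + 24/25) / (2·(1/4)) = 1/5 m/s
check:
braking lasts T_s = (1/5)/2 = 0.1000 s
robot in T_r: 0.2000·0.0600 = 0.0120 m
braking distance = 0.2000²/(2·2.0000) = 0.0100 m
human over T_r+T_s: 1.6000·(0.0600+0.1000) = 0.2560 m
C+Z_d+Z_r = 0.0400+0.0400+0.0150 = 0.0950 m
sum ≈ 0.0120+0.0100+0.2560+0.0950 ≈ 0.3730 m = S ✓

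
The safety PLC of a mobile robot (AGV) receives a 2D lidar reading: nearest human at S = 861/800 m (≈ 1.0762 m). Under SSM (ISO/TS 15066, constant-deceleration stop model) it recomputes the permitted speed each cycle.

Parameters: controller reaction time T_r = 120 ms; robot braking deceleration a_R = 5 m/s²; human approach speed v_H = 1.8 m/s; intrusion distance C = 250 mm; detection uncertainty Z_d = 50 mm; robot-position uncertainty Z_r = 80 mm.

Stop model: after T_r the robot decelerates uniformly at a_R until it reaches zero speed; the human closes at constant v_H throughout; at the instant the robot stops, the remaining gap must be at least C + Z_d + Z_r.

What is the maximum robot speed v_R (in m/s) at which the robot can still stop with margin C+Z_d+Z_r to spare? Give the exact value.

v_R_max = 17/20 m/s = 0.8500 m/s

collect terms ⇒ (1/10)·v_R² + (12/25)·v_R + (-1921/4000) = 0
  disc = (12/25)² − 4·(1/10)·(-1921/4000) = 169/400 ; √disc = 13/20
  v_R = (−(12/25) + 13/20) / (2·(1/10)) = 17/20 m/s
check:
braking lasts T_s = (17/20)/5 = 0.1700 s
reaction-phase robot travel = 0.8500·0.1200 = 0.1020 m
braking distance = 0.8500²/(2·5.0000) = 0.0722 m
person approaches 1.8000·(0.1200+0.1700) = 0.5220 m
C+Z_d+Z_r = 0.2500+0.0500+0.0800 = 0.3800 m
sum ≈ 0.1020+0.0722+0.5220+0.3800 ≈ 1.0762 m = S ✓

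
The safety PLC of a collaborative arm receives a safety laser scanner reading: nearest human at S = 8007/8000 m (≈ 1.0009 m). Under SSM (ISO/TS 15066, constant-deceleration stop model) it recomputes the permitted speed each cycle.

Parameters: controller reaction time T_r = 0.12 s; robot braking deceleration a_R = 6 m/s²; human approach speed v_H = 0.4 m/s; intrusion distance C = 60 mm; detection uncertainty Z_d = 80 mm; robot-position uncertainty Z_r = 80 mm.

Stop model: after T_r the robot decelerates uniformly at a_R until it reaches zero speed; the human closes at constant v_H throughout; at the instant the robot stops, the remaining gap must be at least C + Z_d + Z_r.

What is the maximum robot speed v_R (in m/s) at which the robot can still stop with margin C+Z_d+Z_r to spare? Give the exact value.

at the boundary: (1/12)·v² + (14/75)·v + (-5863/8000) = 0
  disc = (14/75)² − 4·(1/12)·(-5863/8000) = 100489/360000 ; √disc = 317/600
  v_R = (−(14/75) + 317/600) / (2·(1/12)) = 41/20 m/s
check:
braking lasts T_s = (41/20)/6 = 0.3417 s
reaction-phase robot travel = 2.0500·0.1200 = 0.2460 m
robot under decel: 2.0500²/(2·6.0000) = 0.3502 m
human closes 0.4000·0.4617 = 0.1847 m
margins: 0.0600+0.0800+0.0800 = 0.2200 m
sum ≈ 0.2460+0.3502+0.1847+0.2200 ≈ 1.0009 m = S ✓

v_R_max = 41/20 m/s = 2.0500 m/s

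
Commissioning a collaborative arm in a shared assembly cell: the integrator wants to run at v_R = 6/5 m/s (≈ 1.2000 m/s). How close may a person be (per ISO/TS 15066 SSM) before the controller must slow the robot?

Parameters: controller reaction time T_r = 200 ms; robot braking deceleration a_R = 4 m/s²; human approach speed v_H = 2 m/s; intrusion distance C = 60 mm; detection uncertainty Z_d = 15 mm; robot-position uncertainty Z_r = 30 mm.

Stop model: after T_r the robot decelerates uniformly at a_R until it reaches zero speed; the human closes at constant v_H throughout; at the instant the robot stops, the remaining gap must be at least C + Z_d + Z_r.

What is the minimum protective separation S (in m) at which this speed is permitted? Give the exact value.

braking lasts T_s = (6/5)/4 = 0.3000 s
robot covers v_R·T_r = 1.2000·0.2000 = 0.2400 m before braking
braking distance = 1.2000²/(2·4.0000) = 0.1800 m
human closes 2.0000·0.5000 = 1.0000 m
margins: 0.0600+0.0150+0.0300 = 0.1050 m
S_min ≈ 0.2400+0.1800+1.0000+0.1050  ⇒  S_min = 61/40 m

S_min = 61/40 m = 1.5250 m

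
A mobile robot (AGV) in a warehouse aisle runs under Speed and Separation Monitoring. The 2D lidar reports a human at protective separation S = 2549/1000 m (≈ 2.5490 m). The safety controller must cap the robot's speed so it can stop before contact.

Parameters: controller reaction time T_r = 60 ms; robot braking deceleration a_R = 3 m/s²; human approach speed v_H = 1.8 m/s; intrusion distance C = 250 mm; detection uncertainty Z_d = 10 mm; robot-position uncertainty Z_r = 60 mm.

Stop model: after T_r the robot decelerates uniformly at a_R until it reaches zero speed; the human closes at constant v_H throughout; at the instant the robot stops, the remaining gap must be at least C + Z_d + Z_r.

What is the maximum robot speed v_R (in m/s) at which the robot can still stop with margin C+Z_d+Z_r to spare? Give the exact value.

v_R_max = 21/10 m/s = 2.1000 m/s

quadratic (1/6)·v² + (33/50)·v + (-2121/1000) = 0
  disc = (33/50)² − 4·(1/6)·(-2121/1000) = 1156/625 ; √disc = 34/25
  v_R = (−(33/50) + 34/25) / (2·(1/6)) = 21/10 m/s
check:
braking lasts T_s = (21/10)/3 = 0.7000 s
robot covers v_R·T_r = 2.1000·0.0600 = 0.1260 m before braking
robot under decel: 2.1000²/(2·3.0000) = 0.7350 m
human closes 1.8000·0.7600 = 1.3680 m
C+Z_d+Z_r = 0.2500+0.0100+0.0600 = 0.3200 m
sum ≈ 0.1260+0.7350+1.3680+0.3200 ≈ 2.5490 m = S ✓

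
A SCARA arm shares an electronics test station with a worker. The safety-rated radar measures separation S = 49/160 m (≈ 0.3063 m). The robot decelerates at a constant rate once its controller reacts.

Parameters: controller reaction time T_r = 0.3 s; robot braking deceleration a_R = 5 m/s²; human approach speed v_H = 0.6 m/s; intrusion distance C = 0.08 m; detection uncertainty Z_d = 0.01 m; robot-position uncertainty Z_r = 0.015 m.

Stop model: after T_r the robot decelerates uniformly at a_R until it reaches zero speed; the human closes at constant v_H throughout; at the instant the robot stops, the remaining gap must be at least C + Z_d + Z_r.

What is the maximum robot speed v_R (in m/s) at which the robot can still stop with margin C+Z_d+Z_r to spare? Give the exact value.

v_R_max = 1/20 m/s = 0.0500 m/s

at the boundary: (1/10)·v² + (21/50)·v + (-17/800) = 0
  disc = (21/50)² − 4·(1/10)·(-17/800) = 1849/10000 ; √disc = 43/100
  v_R = (−(21/50) + 43/100) / (2·(1/10)) = 1/20 m/s
check:
stop time T_s = (1/20)/5 = 0.0100 s
robot covers v_R·T_r = 0.0500·0.3000 = 0.0150 m before braking
robot under decel: 0.0500²/(2·5.0000) = 0.0003 m
human over T_r+T_s: 0.6000·(0.3000+0.0100) = 0.1860 m
C+Z_d+Z_r = 0.0800+0.0100+0.0150 = 0.1050 m
sum ≈ 0.0150+0.0003+0.1860+0.1050 ≈ 0.3063 m = S ✓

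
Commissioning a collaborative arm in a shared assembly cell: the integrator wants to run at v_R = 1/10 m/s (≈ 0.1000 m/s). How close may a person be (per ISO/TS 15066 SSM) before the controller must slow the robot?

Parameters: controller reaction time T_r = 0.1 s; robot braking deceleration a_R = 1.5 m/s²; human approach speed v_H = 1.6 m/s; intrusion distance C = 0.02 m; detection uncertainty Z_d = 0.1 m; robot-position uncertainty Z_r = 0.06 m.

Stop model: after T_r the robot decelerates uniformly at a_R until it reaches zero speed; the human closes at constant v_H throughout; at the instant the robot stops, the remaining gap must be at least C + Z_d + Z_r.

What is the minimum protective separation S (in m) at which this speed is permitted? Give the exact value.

S_min = 23/50 m = 0.4600 m

braking lasts T_s = (1/10)/(3/2) = 0.0667 s
robot covers v_R·T_r = 0.1000·0.1000 = 0.0100 m before braking
robot covers 0.1000·0.0667 − ½·1.5000·0.0667² = 0.0033 m while stopping
human closes 1.6000·0.1667 = 0.2667 m
C+Z_d+Z_r = 0.0200+0.1000+0.0600 = 0.1800 m
S_min ≈ 0.0100+0.0033+0.2667+0.1800  ⇒  S_min = 23/50 m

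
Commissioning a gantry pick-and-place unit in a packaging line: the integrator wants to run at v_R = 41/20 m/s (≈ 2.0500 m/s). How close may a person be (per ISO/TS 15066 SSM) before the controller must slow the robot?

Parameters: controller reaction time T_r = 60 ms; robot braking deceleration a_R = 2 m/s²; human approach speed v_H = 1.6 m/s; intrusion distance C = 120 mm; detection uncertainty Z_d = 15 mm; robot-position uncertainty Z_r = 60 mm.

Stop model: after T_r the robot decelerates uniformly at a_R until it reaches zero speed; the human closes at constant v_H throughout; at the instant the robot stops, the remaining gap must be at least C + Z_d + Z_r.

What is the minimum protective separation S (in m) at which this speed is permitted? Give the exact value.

S_min = 24837/8000 m = 3.1046 m

braking lasts T_s = (41/20)/2 = 1.0250 s
reaction-phase robot travel = 2.0500·0.0600 = 0.1230 m
braking distance = 2.0500²/(2·2.0000) = 1.0506 m
person approaches 1.6000·(0.0600+1.0250) = 1.7360 m
margins: 0.1200+0.0150+0.0600 = 0.1950 m
S_min ≈ 0.1230+1.0506+1.7360+0.1950  ⇒  S_min = 24837/8000 m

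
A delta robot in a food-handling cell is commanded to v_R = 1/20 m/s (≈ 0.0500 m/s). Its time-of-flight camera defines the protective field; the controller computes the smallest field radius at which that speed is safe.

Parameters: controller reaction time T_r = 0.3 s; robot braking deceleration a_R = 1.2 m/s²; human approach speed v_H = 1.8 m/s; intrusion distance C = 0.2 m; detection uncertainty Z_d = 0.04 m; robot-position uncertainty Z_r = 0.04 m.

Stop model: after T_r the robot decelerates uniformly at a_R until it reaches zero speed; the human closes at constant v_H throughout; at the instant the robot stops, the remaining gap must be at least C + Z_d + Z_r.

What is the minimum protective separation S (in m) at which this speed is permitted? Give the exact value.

S_min = 4373/4800 m = 0.9110 m

braking lasts T_s = (1/20)/(6/5) = 0.0417 s
robot in T_r: 0.0500·0.3000 = 0.0150 m
robot covers 0.0500·0.0417 − ½·1.2000·0.0417² = 0.0010 m while stopping
human closes 1.8000·0.3417 = 0.6150 m
margins: 0.2000+0.0400+0.0400 = 0.2800 m
S_min ≈ 0.0150+0.0010+0.6150+0.2800  ⇒  S_min = 4373/4800 m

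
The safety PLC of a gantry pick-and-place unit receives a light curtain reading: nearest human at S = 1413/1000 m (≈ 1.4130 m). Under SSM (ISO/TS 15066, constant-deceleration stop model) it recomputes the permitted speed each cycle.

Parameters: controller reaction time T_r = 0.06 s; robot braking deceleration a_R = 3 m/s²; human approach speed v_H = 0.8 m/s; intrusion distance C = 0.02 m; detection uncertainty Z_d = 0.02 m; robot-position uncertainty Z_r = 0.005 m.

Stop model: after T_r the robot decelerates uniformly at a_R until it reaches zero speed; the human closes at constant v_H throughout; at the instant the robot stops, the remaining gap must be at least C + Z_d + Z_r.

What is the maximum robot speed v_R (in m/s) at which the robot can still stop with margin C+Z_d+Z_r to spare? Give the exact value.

collect terms ⇒ (1/6)·v_R² + (49/150)·v_R + (-33/25) = 0
  disc = (49/150)² − 4·(1/6)·(-33/25) = 22201/22500 ; √disc = 149/150
  v_R = (−(49/150) + 149/150) / (2·(1/6)) = 2 m/s
check:
T_s = v_R/a_R = 2/3 = 0.6667 s
robot covers v_R·T_r = 2.0000·0.0600 = 0.1200 m before braking
robot covers 2.0000·0.6667 − ½·3.0000·0.6667² = 0.6667 m while stopping
person approaches 0.8000·(0.0600+0.6667) = 0.5813 m
C+Z_d+Z_r = 0.0200+0.0200+0.0050 = 0.0450 m
sum ≈ 0.1200+0.6667+0.5813+0.0450 ≈ 1.4130 m = S ✓

v_R_max = 2 m/s = 2.0000 m/s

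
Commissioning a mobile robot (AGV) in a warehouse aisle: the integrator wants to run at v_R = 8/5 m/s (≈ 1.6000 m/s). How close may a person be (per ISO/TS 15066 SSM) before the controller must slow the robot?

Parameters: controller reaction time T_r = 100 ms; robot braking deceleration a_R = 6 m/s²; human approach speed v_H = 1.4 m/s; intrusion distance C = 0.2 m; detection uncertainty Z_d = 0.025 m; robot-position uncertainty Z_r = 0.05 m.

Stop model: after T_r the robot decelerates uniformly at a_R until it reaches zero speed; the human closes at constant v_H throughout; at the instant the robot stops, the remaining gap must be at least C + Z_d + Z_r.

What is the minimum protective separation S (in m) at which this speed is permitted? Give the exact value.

stop time T_s = (8/5)/6 = 0.2667 s
reaction-phase robot travel = 1.6000·0.1000 = 0.1600 m
robot under decel: 1.6000²/(2·6.0000) = 0.2133 m
human closes 1.4000·0.3667 = 0.5133 m
C+Z_d+Z_r = 0.2000+0.0250+0.0500 = 0.2750 m
S_min ≈ 0.1600+0.2133+0.5133+0.2750  ⇒  S_min = 697/600 m

S_min = 697/600 m = 1.1617 m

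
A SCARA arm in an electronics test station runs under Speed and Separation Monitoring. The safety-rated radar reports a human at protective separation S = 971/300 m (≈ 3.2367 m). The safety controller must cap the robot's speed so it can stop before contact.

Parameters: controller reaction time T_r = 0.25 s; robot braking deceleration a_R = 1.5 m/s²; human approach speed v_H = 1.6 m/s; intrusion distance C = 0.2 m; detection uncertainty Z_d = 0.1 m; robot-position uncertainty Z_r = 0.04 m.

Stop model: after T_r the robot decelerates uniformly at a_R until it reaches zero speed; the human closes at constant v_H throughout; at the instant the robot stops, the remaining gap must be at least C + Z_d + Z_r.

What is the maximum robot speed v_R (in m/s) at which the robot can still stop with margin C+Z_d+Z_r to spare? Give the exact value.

collect terms ⇒ (1/3)·v_R² + (79/60)·v_R + (-749/300) = 0
  disc = (79/60)² − 4·(1/3)·(-749/300) = 81/16 ; √disc = 9/4
  v_R = (−(79/60) + 9/4) / (2·(1/3)) = 7/5 m/s
check:
T_s = v_R/a_R = (7/5)/(3/2) = 0.9333 s
robot covers v_R·T_r = 1.4000·0.2500 = 0.3500 m before braking
robot covers 1.4000·0.9333 − ½·1.5000·0.9333² = 0.6533 m while stopping
person approaches 1.6000·(0.2500+0.9333) = 1.8933 m
C+Z_d+Z_r = 0.2000+0.1000+0.0400 = 0.3400 m
sum ≈ 0.3500+0.6533+1.8933+0.3400 ≈ 3.2367 m = S ✓

v_R_max = 7/5 m/s = 1.4000 m/s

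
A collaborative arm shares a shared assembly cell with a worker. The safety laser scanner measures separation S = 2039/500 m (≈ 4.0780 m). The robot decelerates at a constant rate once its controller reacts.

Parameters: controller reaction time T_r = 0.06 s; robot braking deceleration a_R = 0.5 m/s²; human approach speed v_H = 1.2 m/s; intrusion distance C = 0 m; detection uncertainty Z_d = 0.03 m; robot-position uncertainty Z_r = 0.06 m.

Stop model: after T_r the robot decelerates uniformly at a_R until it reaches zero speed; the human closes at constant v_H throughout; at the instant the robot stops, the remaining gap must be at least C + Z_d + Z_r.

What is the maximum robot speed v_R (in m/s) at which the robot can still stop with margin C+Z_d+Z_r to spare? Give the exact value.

at the boundary: (1)·v² + (123/50)·v + (-979/250) = 0
  disc = (123/50)² − 4·(1)·(-979/250) = 54289/2500 ; √disc = 233/50
  v_R = (−(123/50) + 233/50) / (2·(1)) = 11/10 m/s
check:
T_s = v_R/a_R = (11/10)/(1/2) = 2.2000 s
reaction-phase robot travel = 1.1000·0.0600 = 0.0660 m
robot covers 1.1000·2.2000 − ½·0.5000·2.2000² = 1.2100 m while stopping
human over T_r+T_s: 1.2000·(0.0600+2.2000) = 2.7120 m
margins: 0.0000+0.0300+0.0600 = 0.0900 m
sum ≈ 0.0660+1.2100+2.7120+0.0900 ≈ 4.0780 m = S ✓

v_R_max = 11/10 m/s = 1.1000 m/s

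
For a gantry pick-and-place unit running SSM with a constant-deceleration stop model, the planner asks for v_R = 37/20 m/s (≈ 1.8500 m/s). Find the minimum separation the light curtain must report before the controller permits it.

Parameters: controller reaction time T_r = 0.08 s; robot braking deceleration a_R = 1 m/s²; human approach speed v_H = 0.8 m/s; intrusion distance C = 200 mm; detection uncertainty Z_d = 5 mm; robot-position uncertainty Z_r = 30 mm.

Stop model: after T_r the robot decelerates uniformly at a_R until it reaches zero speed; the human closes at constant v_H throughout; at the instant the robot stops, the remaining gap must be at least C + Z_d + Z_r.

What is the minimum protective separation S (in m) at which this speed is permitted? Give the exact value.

braking lasts T_s = (37/20)/1 = 1.8500 s
robot in T_r: 1.8500·0.0800 = 0.1480 m
robot covers 1.8500·1.8500 − ½·1.0000·1.8500² = 1.7112 m while stopping
person approaches 0.8000·(0.0800+1.8500) = 1.5440 m
residual clearance needed = 0.2000+0.0050+0.0300 = 0.2350 m
S_min ≈ 0.1480+1.7112+1.5440+0.2350  ⇒  S_min = 14553/4000 m

S_min = 14553/4000 m = 3.6383 m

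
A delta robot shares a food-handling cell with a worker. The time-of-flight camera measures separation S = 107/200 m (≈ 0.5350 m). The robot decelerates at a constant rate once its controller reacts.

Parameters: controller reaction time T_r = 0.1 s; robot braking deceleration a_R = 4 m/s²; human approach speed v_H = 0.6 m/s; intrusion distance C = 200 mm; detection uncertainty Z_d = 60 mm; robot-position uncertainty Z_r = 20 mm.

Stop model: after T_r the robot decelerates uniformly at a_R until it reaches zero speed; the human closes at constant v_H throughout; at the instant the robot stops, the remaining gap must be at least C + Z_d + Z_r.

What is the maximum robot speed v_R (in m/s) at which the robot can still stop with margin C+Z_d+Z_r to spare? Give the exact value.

collect terms ⇒ (1/8)·v_R² + (1/4)·v_R + (-39/200) = 0
  disc = (1/4)² − 4·(1/8)·(-39/200) = 4/25 ; √disc = 2/5
  v_R = (−(1/4) + 2/5) / (2·(1/8)) = 3/5 m/s
check:
T_s = v_R/a_R = (3/5)/4 = 0.1500 s
reaction-phase robot travel = 0.6000·0.1000 = 0.0600 m
braking distance = 0.6000²/(2·4.0000) = 0.0450 m
person approaches 0.6000·(0.1000+0.1500) = 0.1500 m
margins: 0.2000+0.0600+0.0200 = 0.2800 m
sum ≈ 0.0600+0.0450+0.1500+0.2800 ≈ 0.5350 m = S ✓

v_R_max = 3/5 m/s = 0.6000 m/s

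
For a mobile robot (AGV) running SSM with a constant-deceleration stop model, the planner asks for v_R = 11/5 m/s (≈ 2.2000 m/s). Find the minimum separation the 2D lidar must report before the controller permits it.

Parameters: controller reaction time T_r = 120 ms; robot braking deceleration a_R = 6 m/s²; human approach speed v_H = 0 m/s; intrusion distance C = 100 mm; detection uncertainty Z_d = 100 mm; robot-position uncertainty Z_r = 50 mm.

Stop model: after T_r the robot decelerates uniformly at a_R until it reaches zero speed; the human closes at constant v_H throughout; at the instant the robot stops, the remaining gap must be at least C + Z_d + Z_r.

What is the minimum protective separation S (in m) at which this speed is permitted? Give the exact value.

stop time T_s = (11/5)/6 = 0.3667 s
reaction-phase robot travel = 2.2000·0.1200 = 0.2640 m
robot under decel: 2.2000²/(2·6.0000) = 0.4033 m
human over T_r+T_s: 0.0000·(0.1200+0.3667) = 0.0000 m
margins: 0.1000+0.1000+0.0500 = 0.2500 m
S_min ≈ 0.2640+0.4033+0.0000+0.2500  ⇒  S_min = 344/375 m

S_min = 344/375 m = 0.9173 m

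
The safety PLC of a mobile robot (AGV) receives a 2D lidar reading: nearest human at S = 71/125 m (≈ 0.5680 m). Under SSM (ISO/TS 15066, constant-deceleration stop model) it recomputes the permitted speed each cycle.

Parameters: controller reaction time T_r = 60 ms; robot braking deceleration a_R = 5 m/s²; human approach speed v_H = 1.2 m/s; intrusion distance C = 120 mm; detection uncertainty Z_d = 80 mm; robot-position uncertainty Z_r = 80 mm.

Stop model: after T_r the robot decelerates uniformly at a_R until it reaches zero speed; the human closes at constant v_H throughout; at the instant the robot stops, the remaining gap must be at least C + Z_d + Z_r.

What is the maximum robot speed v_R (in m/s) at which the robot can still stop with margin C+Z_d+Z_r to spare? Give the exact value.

at the boundary: (1/10)·v² + (3/10)·v + (-27/125) = 0
  disc = (3/10)² − 4·(1/10)·(-27/125) = 441/2500 ; √disc = 21/50
  v_R = (−(3/10) + 21/50) / (2·(1/10)) = 3/5 m/s
check:
stop time T_s = (3/5)/5 = 0.1200 s
reaction-phase robot travel = 0.6000·0.0600 = 0.0360 m
robot covers 0.6000·0.1200 − ½·5.0000·0.1200² = 0.0360 m while stopping
person approaches 1.2000·(0.0600+0.1200) = 0.2160 m
residual clearance needed = 0.1200+0.0800+0.0800 = 0.2800 m
sum ≈ 0.0360+0.0360+0.2160+0.2800 ≈ 0.5680 m = S ✓

v_R_max = 3/5 m/s = 0.6000 m/s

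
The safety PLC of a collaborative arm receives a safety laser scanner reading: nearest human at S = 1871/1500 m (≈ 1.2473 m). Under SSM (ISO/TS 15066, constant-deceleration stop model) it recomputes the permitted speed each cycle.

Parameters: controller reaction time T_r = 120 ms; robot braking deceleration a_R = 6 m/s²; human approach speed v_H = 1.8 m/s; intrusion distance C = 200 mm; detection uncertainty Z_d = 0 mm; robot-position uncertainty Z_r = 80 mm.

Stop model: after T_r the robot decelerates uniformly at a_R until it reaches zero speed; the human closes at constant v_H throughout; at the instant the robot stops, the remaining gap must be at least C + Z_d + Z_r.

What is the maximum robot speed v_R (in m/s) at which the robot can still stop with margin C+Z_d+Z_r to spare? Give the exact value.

at the boundary: (1/12)·v² + (21/50)·v + (-1127/1500) = 0
  disc = (21/50)² − 4·(1/12)·(-1127/1500) = 2401/5625 ; √disc = 49/75
  v_R = (−(21/50) + 49/75) / (2·(1/12)) = 7/5 m/s
check:
stop time T_s = (7/5)/6 = 0.2333 s
reaction-phase robot travel = 1.4000·0.1200 = 0.1680 m
robot covers 1.4000·0.2333 − ½·6.0000·0.2333² = 0.1633 m while stopping
person approaches 1.8000·(0.1200+0.2333) = 0.6360 m
margins: 0.2000+0.0000+0.0800 = 0.2800 m
sum ≈ 0.1680+0.1633+0.6360+0.2800 ≈ 1.2473 m = S ✓

v_R_max = 7/5 m/s = 1.4000 m/s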